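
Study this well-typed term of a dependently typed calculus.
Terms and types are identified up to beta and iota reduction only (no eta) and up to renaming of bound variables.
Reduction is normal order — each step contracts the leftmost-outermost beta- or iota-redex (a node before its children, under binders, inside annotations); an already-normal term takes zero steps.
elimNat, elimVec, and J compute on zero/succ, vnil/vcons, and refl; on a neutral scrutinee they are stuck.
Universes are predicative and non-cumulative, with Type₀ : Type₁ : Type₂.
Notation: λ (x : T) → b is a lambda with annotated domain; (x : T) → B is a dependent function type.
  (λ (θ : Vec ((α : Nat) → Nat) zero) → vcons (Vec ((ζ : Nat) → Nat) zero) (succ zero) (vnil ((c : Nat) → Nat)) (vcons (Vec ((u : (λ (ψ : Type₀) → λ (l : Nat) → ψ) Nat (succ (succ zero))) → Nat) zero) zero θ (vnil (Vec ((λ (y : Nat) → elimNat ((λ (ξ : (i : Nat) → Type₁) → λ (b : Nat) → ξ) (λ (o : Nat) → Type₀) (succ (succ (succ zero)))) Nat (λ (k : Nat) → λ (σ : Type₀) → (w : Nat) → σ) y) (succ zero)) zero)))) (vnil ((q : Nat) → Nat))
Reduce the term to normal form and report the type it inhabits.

resulting normal form:
  vcons (Vec ((θ : Nat) → Nat) zero) (succ zero) (vnil ((α : Nat) → Nat)) (vcons (Vec ((ζ : Nat) → Nat) zero) zero (vnil ((c : Nat) → Nat)) (vnil (Vec ((u : Nat) → Nat) zero)))
the term's type:
  Vec (Vec ((θ : Nat) → Nat) zero) (succ (succ zero))
observation: contracting a beta-redex first, the term normalizes in 8 steps.


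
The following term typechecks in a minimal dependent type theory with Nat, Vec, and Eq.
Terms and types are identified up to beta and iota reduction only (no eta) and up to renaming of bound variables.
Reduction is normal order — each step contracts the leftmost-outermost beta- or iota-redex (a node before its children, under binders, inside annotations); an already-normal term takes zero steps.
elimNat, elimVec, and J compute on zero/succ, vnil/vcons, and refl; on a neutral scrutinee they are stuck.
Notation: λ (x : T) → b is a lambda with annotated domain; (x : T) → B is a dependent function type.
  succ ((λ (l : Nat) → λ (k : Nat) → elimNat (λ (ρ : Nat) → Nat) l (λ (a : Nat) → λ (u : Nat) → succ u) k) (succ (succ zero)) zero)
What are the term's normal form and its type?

normal form:
  succ (succ (succ zero))
the term's type:
  Nat
observation: 3 normal-order steps separate the term from its normal form.


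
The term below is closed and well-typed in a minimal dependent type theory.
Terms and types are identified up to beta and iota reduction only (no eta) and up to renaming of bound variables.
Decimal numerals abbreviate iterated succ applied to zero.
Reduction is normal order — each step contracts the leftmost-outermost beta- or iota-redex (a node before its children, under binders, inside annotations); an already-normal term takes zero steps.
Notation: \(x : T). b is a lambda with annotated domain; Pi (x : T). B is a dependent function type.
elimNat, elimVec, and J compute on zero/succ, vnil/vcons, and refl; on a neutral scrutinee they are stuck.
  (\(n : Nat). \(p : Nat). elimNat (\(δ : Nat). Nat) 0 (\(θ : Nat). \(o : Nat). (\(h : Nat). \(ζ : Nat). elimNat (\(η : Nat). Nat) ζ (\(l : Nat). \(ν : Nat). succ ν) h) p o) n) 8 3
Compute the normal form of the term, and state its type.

resulting normal form:
  24
the term's type:
  Nat
observation: normalization takes exactly 123 steps under the normal-order strategy.


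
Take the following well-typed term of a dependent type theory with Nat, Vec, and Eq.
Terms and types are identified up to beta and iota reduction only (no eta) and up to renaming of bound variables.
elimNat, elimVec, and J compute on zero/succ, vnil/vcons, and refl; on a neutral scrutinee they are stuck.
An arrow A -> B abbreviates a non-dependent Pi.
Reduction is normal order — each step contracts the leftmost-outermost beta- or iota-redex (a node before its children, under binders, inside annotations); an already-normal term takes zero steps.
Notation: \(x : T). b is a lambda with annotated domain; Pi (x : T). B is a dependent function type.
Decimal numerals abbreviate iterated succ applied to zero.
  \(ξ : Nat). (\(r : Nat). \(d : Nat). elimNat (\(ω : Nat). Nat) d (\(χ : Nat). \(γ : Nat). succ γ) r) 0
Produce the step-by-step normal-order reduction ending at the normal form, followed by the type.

normal-order reduction sequence:
  \(ξ : Nat). (\(r : Nat). \(d : Nat). elimNat (\(ω : Nat). Nat) d (\(χ : Nat). \(γ : Nat). succ γ) r) 0
  ~> \(ξ : Nat). \(r : Nat). elimNat (\(d : Nat). Nat) r (\(ω : Nat). \(χ : Nat). succ χ) 0
  ~> \(ξ : Nat). \(r : Nat). r
inferred type:
  Nat -> Nat -> Nat


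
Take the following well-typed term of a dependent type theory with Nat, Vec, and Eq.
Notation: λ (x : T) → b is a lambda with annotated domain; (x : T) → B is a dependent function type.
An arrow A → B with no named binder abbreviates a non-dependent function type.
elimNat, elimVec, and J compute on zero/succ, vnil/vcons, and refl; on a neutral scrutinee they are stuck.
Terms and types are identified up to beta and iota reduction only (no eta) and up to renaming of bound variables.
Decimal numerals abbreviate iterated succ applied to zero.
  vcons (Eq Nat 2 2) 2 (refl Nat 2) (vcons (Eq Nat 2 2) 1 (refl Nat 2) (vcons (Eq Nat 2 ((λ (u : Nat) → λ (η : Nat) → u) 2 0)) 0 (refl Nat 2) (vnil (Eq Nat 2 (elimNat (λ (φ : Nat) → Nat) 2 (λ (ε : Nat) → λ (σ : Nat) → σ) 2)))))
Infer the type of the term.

type:
  Vec (Eq Nat 2 2) 3


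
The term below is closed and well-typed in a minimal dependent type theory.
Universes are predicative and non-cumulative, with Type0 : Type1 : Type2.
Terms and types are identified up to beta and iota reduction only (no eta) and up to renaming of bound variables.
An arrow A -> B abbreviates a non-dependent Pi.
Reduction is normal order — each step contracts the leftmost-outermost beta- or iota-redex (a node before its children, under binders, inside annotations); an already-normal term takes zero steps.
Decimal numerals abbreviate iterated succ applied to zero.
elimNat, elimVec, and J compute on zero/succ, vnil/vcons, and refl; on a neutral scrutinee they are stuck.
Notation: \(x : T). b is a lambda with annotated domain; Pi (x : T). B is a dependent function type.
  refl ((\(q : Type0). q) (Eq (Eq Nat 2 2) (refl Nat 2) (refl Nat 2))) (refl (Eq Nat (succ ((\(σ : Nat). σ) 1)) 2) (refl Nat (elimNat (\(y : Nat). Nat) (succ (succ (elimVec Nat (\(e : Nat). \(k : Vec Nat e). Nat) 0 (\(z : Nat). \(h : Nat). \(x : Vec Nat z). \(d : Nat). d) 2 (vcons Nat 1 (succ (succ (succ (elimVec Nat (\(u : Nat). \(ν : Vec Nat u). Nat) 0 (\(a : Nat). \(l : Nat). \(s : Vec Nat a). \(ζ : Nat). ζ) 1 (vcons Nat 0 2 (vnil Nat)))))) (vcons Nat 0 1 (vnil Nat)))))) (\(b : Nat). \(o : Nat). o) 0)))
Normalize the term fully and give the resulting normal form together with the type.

normal form:
  refl (Eq (Eq Nat 2 2) (refl Nat 2) (refl Nat 2)) (refl (Eq Nat 2 2) (refl Nat 2))
inferred type:
  Eq (Eq (Eq Nat 2 2) (refl Nat 2) (refl Nat 2)) (refl (Eq Nat 2 2) (refl Nat 2)) (refl (Eq Nat 2 2) (refl Nat 2))
observation: reduction starts at a beta-redex, and 14 normal-order steps reach the normal form.


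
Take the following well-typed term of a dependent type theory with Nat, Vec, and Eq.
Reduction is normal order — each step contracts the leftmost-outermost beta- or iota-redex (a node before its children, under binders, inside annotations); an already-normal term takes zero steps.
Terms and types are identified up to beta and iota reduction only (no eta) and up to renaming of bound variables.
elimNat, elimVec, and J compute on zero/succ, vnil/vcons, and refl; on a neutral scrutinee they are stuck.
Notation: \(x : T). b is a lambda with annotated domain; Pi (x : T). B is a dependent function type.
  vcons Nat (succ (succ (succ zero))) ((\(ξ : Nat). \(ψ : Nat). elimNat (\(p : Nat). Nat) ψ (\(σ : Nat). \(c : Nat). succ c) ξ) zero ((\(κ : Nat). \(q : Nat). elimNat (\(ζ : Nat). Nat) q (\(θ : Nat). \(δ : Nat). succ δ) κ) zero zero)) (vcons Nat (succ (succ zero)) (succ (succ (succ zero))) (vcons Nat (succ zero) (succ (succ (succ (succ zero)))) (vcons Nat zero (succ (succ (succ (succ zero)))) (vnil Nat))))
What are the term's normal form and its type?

resulting normal form:
  vcons Nat (succ (succ (succ zero))) zero (vcons Nat (succ (succ zero)) (succ (succ (succ zero))) (vcons Nat (succ zero) (succ (succ (succ (succ zero)))) (vcons Nat zero (succ (succ (succ (succ zero)))) (vnil Nat))))
inferred type:
  Vec Nat (succ (succ (succ (succ zero))))


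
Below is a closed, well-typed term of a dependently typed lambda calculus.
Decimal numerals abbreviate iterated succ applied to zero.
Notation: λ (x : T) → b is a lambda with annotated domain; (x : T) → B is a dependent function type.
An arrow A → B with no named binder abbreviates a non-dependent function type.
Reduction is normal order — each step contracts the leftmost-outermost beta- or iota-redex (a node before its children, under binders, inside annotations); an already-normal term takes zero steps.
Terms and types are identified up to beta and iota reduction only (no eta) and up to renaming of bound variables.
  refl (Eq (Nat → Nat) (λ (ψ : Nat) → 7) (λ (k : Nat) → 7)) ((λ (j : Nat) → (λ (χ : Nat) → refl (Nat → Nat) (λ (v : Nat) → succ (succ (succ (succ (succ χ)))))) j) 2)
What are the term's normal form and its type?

normal form:
  refl (Eq (Nat → Nat) (λ (ψ : Nat) → 7) (λ (k : Nat) → 7)) (refl (Nat → Nat) (λ (j : Nat) → 7))
type:
  Eq (Eq (Nat → Nat) (λ (ψ : Nat) → 7) (λ (k : Nat) → 7)) (refl (Nat → Nat) (λ (j : Nat) → 7)) (refl (Nat → Nat) (λ (χ : Nat) → 7))
observation: the leftmost-outermost redex is a beta-redex, and normalization takes 2 steps.


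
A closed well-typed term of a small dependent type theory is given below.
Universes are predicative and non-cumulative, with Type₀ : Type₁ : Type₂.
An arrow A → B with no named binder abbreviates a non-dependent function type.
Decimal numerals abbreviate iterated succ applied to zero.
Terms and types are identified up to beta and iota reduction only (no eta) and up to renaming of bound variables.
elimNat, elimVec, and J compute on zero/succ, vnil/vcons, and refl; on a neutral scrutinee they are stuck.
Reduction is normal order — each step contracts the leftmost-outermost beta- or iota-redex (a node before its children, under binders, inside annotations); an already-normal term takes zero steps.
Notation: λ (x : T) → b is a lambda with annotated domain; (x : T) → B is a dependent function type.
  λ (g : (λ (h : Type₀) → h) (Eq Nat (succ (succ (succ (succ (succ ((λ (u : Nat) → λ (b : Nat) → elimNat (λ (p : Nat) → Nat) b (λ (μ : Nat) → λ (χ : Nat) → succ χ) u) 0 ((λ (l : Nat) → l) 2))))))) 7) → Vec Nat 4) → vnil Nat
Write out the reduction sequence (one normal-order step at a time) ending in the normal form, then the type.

normal-order reduction:
  λ (g : (λ (h : Type₀) → h) (Eq Nat (succ (succ (succ (succ (succ ((λ (u : Nat) → λ (b : Nat) → elimNat (λ (p : Nat) → Nat) b (λ (μ : Nat) → λ (χ : Nat) → succ χ) u) 0 ((λ (l : Nat) → l) 2))))))) 7) → Vec Nat 4) → vnil Nat
  ~> λ (g : Eq Nat (succ (succ (succ (succ (succ ((λ (h : Nat) → λ (u : Nat) → elimNat (λ (b : Nat) → Nat) u (λ (p : Nat) → λ (μ : Nat) → succ μ) h) 0 ((λ (χ : Nat) → χ) 2))))))) 7 → Vec Nat 4) → vnil Nat
  ~> λ (g : Eq Nat (succ (succ (succ (succ (succ ((λ (h : Nat) → elimNat (λ (u : Nat) → Nat) h (λ (b : Nat) → λ (p : Nat) → succ p) 0) ((λ (μ : Nat) → μ) 2))))))) 7 → Vec Nat 4) → vnil Nat
  ~> λ (g : Eq Nat (succ (succ (succ (succ (succ (elimNat (λ (h : Nat) → Nat) ((λ (u : Nat) → u) 2) (λ (b : Nat) → λ (p : Nat) → succ p) 0)))))) 7 → Vec Nat 4) → vnil Nat
  ~> λ (g : Eq Nat (succ (succ (succ (succ (succ ((λ (h : Nat) → h) 2)))))) 7 → Vec Nat 4) → vnil Nat
  ~> λ (g : Eq Nat 7 7 → Vec Nat 4) → vnil Nat
inferred type:
  (Eq Nat 7 7 → Vec Nat 4) → Vec Nat 0


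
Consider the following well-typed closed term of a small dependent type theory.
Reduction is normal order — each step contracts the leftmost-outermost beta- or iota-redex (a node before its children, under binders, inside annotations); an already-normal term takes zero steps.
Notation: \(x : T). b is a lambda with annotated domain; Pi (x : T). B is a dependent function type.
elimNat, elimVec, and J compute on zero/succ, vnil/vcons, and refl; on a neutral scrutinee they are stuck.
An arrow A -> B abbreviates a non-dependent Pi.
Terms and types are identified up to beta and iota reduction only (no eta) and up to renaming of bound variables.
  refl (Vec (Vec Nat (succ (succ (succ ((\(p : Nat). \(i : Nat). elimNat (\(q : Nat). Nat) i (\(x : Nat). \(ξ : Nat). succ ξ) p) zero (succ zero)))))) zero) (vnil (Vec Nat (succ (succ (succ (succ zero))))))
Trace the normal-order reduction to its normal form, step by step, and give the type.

normal-order reduction sequence:
  refl (Vec (Vec Nat (succ (succ (succ ((\(p : Nat). \(i : Nat). elimNat (\(q : Nat). Nat) i (\(x : Nat). \(ξ : Nat). succ ξ) p) zero (succ zero)))))) zero) (vnil (Vec Nat (succ (succ (succ (succ zero))))))
  ~> refl (Vec (Vec Nat (succ (succ (succ ((\(p : Nat). elimNat (\(i : Nat). Nat) p (\(q : Nat). \(x : Nat). succ x) zero) (succ zero)))))) zero) (vnil (Vec Nat (succ (succ (succ (succ zero))))))
  ~> refl (Vec (Vec Nat (succ (succ (succ (elimNat (\(p : Nat). Nat) (succ zero) (\(i : Nat). \(q : Nat). succ q) zero))))) zero) (vnil (Vec Nat (succ (succ (succ (succ zero))))))
  ~> refl (Vec (Vec Nat (succ (succ (succ (succ zero))))) zero) (vnil (Vec Nat (succ (succ (succ (succ zero))))))
the term's type:
  Eq (Vec (Vec Nat (succ (succ (succ (succ zero))))) zero) (vnil (Vec Nat (succ (succ (succ (succ zero)))))) (vnil (Vec Nat (succ (succ (succ (succ zero))))))


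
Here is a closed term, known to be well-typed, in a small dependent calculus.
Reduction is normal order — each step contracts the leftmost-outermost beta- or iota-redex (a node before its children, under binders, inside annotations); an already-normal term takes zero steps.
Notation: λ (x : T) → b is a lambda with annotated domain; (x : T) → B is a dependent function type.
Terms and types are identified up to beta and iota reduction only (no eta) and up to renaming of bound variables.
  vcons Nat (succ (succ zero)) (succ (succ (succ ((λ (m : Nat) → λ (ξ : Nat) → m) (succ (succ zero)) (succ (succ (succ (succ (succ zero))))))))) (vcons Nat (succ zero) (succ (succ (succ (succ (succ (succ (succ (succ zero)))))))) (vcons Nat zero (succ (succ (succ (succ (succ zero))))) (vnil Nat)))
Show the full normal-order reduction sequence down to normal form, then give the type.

normal-order reduction sequence:
  vcons Nat (succ (succ zero)) (succ (succ (succ ((λ (m : Nat) → λ (ξ : Nat) → m) (succ (succ zero)) (succ (succ (succ (succ (succ zero))))))))) (vcons Nat (succ zero) (succ (succ (succ (succ (succ (succ (succ (succ zero)))))))) (vcons Nat zero (succ (succ (succ (succ (succ zero))))) (vnil Nat)))
  ~> vcons Nat (succ (succ zero)) (succ (succ (succ ((λ (m : Nat) → succ (succ zero)) (succ (succ (succ (succ (succ zero))))))))) (vcons Nat (succ zero) (succ (succ (succ (succ (succ (succ (succ (succ zero)))))))) (vcons Nat zero (succ (succ (succ (succ (succ zero))))) (vnil Nat)))
  ~> vcons Nat (succ (succ zero)) (succ (succ (succ (succ (succ zero))))) (vcons Nat (succ zero) (succ (succ (succ (succ (succ (succ (succ (succ zero)))))))) (vcons Nat zero (succ (succ (succ (succ (succ zero))))) (vnil Nat)))
inferred type:
  Vec Nat (succ (succ (succ zero)))


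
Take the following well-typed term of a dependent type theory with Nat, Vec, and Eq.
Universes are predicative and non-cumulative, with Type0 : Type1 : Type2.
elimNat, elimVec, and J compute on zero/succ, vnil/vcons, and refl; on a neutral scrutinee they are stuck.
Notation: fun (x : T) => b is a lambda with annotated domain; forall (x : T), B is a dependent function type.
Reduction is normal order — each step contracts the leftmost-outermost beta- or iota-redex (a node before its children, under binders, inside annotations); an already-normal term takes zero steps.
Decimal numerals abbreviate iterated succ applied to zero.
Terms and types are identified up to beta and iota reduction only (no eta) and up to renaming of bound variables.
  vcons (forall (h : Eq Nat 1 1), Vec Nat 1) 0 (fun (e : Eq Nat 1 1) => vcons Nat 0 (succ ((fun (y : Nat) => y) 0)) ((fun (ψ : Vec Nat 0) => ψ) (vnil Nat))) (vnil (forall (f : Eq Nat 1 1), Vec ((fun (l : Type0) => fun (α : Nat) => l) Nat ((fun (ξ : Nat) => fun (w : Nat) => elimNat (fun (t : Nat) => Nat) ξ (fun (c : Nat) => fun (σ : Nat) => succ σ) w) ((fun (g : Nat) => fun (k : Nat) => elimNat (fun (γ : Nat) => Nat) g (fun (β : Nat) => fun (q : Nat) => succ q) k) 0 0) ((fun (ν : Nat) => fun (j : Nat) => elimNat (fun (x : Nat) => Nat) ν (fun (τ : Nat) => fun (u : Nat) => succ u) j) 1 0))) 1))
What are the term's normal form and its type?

resulting normal form:
  vcons (forall (h : Eq Nat 1 1), Vec Nat 1) 0 (fun (e : Eq Nat 1 1) => vcons Nat 0 1 (vnil Nat)) (vnil (forall (y : Eq Nat 1 1), Vec Nat 1))
the term's type:
  Vec (forall (h : Eq Nat 1 1), Vec Nat 1) 1


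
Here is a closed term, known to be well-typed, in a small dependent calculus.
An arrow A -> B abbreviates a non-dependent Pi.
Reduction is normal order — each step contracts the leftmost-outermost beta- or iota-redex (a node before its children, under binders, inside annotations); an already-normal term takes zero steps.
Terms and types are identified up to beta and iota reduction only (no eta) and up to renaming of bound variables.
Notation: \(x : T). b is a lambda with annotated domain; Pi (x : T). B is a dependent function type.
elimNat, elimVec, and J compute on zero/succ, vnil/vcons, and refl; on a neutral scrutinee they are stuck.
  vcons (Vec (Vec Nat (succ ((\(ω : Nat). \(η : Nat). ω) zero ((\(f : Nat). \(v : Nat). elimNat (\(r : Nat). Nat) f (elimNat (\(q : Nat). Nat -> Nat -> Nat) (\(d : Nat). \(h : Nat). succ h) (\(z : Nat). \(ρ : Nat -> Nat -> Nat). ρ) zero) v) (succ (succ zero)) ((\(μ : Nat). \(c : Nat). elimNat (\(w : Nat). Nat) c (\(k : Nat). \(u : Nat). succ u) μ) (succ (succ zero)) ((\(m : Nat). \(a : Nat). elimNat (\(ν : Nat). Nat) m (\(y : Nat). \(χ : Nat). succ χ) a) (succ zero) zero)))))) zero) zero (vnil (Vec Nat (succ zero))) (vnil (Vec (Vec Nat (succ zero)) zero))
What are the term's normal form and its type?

resulting normal form:
  vcons (Vec (Vec Nat (succ zero)) zero) zero (vnil (Vec Nat (succ zero))) (vnil (Vec (Vec Nat (succ zero)) zero))
inferred type:
  Vec (Vec (Vec Nat (succ zero)) zero) (succ zero)


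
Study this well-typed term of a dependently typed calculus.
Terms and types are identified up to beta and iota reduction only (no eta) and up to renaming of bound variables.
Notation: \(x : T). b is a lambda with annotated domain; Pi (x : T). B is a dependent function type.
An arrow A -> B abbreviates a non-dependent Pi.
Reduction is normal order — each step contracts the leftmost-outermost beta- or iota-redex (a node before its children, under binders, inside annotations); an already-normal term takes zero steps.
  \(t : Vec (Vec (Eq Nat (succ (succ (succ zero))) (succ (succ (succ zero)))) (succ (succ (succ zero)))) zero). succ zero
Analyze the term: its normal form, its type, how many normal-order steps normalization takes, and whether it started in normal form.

reduced normal form:
  \(t : Vec (Vec (Eq Nat (succ (succ (succ zero))) (succ (succ (succ zero)))) (succ (succ (succ zero)))) zero). succ zero
inferred type:
  Vec (Vec (Eq Nat (succ (succ (succ zero))) (succ (succ (succ zero)))) (succ (succ (succ zero)))) zero -> Nat
steps to reach normal form (normal order): 0
already normal: yes


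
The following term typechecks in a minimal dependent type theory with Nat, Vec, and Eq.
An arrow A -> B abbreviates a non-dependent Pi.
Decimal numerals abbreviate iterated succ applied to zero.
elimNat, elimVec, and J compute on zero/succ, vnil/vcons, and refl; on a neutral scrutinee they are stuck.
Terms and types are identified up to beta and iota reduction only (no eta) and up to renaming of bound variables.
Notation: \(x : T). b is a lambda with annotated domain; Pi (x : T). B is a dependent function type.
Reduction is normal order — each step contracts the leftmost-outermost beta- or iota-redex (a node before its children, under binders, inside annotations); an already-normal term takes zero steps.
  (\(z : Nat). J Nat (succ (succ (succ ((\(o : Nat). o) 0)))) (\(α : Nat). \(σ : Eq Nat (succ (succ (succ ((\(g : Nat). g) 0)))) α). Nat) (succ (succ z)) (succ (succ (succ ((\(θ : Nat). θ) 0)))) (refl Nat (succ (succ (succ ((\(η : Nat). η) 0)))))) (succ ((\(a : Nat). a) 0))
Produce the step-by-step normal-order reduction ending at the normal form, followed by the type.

reduction (normal order):
  (\(z : Nat). J Nat (succ (succ (succ ((\(o : Nat). o) 0)))) (\(α : Nat). \(σ : Eq Nat (succ (succ (succ ((\(g : Nat). g) 0)))) α). Nat) (succ (succ z)) (succ (succ (succ ((\(θ : Nat). θ) 0)))) (refl Nat (succ (succ (succ ((\(η : Nat). η) 0)))))) (succ ((\(a : Nat). a) 0))
  ~> J Nat (succ (succ (succ ((\(z : Nat). z) 0)))) (\(o : Nat). \(α : Eq Nat (succ (succ (succ ((\(σ : Nat). σ) 0)))) o). Nat) (succ (succ (succ ((\(g : Nat). g) 0)))) (succ (succ (succ ((\(θ : Nat). θ) 0)))) (refl Nat (succ (succ (succ ((\(η : Nat). η) 0)))))
  ~> succ (succ (succ ((\(z : Nat). z) 0)))
  ~> 3
inferred type:
  Nat


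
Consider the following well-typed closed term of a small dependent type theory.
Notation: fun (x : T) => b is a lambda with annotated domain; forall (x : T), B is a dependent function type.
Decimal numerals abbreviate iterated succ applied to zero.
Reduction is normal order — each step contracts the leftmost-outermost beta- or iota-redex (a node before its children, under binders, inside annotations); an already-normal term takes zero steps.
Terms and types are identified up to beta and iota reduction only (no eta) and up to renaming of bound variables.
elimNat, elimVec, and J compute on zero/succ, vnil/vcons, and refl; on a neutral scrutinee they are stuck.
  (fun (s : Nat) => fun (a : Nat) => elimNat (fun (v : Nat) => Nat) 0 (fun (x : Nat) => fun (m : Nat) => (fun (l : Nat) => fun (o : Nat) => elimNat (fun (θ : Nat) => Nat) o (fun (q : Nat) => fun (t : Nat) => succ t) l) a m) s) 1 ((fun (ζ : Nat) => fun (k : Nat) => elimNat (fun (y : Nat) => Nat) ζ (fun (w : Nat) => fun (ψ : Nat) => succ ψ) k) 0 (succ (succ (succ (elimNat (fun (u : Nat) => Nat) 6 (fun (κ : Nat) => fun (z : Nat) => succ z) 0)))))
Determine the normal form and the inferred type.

resulting normal form:
  9
inferred type:
  Nat
observation: contracting a beta-redex first, the term normalizes in 67 steps.


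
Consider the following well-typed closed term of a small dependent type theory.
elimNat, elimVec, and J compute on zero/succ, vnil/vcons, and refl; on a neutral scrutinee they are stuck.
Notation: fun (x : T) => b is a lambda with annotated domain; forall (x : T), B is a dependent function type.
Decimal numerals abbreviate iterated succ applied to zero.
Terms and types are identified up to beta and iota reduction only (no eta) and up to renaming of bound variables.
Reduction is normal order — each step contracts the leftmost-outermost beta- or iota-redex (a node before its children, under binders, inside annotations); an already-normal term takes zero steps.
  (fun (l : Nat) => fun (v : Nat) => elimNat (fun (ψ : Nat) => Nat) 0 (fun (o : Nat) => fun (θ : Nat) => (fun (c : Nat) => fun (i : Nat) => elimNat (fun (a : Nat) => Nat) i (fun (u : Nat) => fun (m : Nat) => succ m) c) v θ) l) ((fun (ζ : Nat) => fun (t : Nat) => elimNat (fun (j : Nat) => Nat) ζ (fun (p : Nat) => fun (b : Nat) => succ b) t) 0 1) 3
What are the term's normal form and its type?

resulting normal form:
  3
type:
  Nat
observation: reduction starts at a beta-redex, and 24 normal-order steps reach the normal form.


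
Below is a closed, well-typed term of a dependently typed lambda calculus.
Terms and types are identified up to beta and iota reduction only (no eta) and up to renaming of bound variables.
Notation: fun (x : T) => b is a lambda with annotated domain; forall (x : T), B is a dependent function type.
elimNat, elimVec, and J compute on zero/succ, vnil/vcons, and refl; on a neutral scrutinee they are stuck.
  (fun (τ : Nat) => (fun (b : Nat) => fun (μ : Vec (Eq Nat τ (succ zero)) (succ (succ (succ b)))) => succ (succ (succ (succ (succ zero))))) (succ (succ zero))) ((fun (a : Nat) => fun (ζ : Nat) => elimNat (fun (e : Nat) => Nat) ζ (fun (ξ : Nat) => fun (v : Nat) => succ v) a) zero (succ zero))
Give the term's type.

inferred type:
  forall (τ : Vec (Eq Nat (succ zero) (succ zero)) (succ (succ (succ (succ (succ zero)))))), Nat


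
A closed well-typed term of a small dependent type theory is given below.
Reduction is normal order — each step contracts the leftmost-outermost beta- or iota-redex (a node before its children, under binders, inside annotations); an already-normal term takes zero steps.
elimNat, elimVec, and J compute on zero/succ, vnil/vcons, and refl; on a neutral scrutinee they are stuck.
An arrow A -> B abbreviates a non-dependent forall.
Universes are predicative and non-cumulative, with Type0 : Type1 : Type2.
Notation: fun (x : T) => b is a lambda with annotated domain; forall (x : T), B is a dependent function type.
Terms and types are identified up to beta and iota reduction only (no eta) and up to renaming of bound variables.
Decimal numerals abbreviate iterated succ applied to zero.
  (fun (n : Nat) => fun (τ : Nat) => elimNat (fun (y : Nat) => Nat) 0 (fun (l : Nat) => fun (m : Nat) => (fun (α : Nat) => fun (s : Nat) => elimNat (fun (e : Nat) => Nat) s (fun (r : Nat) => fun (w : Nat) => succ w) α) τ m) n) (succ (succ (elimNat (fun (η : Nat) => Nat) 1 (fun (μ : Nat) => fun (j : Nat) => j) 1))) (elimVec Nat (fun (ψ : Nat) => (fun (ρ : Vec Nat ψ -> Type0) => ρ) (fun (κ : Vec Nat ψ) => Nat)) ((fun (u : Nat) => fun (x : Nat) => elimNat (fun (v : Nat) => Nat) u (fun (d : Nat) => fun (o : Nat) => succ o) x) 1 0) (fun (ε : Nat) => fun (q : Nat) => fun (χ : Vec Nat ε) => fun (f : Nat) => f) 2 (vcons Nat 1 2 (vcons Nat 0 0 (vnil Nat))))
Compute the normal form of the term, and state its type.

resulting normal form:
  3
type:
  Nat


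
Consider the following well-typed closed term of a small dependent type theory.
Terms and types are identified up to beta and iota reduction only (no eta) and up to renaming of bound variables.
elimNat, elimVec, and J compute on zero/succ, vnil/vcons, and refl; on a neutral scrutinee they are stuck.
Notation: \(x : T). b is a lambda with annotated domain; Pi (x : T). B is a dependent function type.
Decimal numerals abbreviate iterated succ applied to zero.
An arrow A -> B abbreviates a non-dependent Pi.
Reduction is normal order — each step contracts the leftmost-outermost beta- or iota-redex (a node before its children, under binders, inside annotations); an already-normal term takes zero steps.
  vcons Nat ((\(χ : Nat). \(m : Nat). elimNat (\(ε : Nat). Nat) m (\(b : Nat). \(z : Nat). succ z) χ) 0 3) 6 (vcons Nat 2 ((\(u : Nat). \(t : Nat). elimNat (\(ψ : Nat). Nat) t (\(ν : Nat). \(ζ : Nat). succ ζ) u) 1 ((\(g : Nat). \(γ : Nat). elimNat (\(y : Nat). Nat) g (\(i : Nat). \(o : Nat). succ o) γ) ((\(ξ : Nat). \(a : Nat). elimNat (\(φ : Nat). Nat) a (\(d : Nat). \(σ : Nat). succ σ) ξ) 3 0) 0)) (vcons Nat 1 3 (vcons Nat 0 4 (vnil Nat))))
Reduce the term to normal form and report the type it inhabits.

resulting normal form:
  vcons Nat 3 6 (vcons Nat 2 4 (vcons Nat 1 3 (vcons Nat 0 4 (vnil Nat))))
the term's type:
  Vec Nat 4
observation: 24 normal-order steps separate the term from its normal form.


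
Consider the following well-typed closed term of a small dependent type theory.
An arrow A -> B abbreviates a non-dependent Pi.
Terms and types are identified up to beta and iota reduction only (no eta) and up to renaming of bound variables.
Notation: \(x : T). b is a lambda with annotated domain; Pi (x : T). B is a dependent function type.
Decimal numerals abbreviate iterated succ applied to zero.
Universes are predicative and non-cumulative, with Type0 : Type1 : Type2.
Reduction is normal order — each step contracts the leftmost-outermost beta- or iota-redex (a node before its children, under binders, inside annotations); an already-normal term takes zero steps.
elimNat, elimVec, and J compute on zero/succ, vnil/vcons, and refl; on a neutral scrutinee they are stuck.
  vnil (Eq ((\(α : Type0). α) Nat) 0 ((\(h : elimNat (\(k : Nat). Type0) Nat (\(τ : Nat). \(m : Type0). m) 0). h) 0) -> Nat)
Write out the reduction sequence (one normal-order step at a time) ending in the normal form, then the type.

normal-order reduction:
  vnil (Eq ((\(α : Type0). α) Nat) 0 ((\(h : elimNat (\(k : Nat). Type0) Nat (\(τ : Nat). \(m : Type0). m) 0). h) 0) -> Nat)
  ~> vnil (Eq Nat 0 ((\(α : elimNat (\(h : Nat). Type0) Nat (\(k : Nat). \(τ : Type0). τ) 0). α) 0) -> Nat)
  ~> vnil (Eq Nat 0 0 -> Nat)
type:
  Vec (Eq Nat 0 0 -> Nat) 0


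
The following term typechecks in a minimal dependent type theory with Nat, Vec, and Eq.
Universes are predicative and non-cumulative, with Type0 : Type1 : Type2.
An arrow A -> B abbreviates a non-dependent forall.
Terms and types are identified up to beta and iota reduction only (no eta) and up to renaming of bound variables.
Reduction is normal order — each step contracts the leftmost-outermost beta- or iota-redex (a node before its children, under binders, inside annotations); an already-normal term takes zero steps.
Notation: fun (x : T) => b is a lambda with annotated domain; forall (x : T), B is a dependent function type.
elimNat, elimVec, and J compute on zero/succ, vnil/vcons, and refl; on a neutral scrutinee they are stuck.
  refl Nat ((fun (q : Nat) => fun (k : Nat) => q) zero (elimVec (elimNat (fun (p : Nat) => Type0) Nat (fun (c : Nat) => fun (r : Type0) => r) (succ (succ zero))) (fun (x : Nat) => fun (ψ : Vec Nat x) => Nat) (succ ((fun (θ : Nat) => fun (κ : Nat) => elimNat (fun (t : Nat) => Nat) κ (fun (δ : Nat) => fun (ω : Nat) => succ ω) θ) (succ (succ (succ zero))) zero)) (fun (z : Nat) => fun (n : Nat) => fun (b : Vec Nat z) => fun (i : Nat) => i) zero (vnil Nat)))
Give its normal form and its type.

resulting normal form:
  refl Nat zero
type:
  Eq Nat zero zero


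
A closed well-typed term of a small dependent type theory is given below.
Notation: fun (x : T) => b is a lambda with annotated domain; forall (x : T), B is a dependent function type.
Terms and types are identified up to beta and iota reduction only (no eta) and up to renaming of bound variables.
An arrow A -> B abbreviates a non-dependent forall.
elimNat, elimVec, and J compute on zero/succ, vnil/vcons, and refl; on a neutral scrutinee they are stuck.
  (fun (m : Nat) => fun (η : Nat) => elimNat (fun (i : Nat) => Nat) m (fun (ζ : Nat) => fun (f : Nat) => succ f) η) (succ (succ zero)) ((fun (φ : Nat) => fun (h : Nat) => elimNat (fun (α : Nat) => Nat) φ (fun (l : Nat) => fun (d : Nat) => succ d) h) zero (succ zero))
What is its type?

the term's type:
  Nat


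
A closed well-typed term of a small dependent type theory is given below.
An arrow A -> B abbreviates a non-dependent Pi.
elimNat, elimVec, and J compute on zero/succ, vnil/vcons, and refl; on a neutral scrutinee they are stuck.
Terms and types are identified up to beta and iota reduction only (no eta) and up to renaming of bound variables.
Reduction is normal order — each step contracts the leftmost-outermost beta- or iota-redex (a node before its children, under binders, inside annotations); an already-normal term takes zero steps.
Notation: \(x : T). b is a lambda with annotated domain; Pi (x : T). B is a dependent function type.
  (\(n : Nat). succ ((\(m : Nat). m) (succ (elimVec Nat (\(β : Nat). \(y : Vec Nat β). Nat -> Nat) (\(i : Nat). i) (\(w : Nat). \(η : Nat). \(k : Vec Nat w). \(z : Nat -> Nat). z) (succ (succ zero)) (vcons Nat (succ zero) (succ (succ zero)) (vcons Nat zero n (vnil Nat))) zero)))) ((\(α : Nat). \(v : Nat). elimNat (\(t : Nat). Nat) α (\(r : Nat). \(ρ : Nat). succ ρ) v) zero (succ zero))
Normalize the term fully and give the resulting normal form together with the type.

normal form:
  succ (succ zero)
the term's type:
  Nat


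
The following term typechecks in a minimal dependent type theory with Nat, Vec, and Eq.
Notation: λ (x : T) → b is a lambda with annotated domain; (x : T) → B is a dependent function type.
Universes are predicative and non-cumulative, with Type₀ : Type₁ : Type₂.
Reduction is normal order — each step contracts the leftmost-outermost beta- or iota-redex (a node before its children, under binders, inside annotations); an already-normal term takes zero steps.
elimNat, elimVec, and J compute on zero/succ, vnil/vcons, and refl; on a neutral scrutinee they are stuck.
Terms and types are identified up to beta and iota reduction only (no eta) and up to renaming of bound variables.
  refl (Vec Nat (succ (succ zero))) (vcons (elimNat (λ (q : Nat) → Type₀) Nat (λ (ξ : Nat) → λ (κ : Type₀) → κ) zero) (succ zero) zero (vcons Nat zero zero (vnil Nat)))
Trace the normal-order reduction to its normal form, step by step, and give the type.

normal-order reduction sequence:
  refl (Vec Nat (succ (succ zero))) (vcons (elimNat (λ (q : Nat) → Type₀) Nat (λ (ξ : Nat) → λ (κ : Type₀) → κ) zero) (succ zero) zero (vcons Nat zero zero (vnil Nat)))
  ~> refl (Vec Nat (succ (succ zero))) (vcons Nat (succ zero) zero (vcons Nat zero zero (vnil Nat)))
inferred type:
  Eq (Vec Nat (succ (succ zero))) (vcons Nat (succ zero) zero (vcons Nat zero zero (vnil Nat))) (vcons Nat (succ zero) zero (vcons Nat zero zero (vnil Nat)))


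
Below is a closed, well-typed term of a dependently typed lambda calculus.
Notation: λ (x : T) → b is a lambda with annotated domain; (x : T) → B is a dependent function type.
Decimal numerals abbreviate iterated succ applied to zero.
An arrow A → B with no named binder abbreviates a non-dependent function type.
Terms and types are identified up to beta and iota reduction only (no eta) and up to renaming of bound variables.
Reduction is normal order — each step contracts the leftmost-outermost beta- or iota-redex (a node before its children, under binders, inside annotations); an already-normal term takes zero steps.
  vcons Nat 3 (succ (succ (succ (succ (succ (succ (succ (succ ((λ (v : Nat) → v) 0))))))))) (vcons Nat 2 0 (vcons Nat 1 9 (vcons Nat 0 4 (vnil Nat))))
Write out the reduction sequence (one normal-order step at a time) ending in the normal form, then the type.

normal-order reduction:
  vcons Nat 3 (succ (succ (succ (succ (succ (succ (succ (succ ((λ (v : Nat) → v) 0))))))))) (vcons Nat 2 0 (vcons Nat 1 9 (vcons Nat 0 4 (vnil Nat))))
  ~> vcons Nat 3 8 (vcons Nat 2 0 (vcons Nat 1 9 (vcons Nat 0 4 (vnil Nat))))
inferred type:
  Vec Nat 4


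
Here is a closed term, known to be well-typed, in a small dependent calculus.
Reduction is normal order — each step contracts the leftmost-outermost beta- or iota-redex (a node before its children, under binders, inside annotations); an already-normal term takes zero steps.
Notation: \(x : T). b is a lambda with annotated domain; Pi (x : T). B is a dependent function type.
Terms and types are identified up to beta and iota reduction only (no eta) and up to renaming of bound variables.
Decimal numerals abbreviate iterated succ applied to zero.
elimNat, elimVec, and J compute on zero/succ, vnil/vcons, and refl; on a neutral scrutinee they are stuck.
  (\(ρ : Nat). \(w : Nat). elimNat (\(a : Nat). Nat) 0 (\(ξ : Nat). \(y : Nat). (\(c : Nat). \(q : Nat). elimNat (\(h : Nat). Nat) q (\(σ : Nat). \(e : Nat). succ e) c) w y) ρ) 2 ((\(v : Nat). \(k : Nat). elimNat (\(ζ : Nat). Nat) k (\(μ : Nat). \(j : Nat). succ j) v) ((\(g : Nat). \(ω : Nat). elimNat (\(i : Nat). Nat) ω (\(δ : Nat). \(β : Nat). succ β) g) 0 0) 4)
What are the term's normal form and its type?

reduced normal form:
  8
inferred type:
  Nat
observation: the leftmost-outermost redex is a beta-redex, and normalization takes 51 steps.


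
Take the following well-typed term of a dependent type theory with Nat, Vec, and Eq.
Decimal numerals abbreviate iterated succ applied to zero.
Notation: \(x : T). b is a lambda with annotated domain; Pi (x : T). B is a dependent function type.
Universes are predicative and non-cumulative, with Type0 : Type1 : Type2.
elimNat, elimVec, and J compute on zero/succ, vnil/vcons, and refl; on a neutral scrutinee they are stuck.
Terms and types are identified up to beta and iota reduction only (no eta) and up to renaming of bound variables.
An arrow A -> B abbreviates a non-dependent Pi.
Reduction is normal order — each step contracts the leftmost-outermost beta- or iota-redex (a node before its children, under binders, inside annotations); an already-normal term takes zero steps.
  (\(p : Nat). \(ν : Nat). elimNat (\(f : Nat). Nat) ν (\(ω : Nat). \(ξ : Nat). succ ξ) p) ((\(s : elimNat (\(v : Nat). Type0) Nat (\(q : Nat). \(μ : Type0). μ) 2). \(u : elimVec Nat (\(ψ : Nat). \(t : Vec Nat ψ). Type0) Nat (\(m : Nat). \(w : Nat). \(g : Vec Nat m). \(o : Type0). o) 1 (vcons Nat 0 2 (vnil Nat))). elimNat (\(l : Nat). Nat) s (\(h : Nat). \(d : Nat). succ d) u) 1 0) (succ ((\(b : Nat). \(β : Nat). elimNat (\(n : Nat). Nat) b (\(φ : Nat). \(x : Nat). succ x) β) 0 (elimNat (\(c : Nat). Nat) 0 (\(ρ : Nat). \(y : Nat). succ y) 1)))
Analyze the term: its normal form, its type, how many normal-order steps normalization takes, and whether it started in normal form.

resulting normal form:
  3
type:
  Nat
reduction steps (normal order): 19
started in normal form: no
first redex: a beta-redex


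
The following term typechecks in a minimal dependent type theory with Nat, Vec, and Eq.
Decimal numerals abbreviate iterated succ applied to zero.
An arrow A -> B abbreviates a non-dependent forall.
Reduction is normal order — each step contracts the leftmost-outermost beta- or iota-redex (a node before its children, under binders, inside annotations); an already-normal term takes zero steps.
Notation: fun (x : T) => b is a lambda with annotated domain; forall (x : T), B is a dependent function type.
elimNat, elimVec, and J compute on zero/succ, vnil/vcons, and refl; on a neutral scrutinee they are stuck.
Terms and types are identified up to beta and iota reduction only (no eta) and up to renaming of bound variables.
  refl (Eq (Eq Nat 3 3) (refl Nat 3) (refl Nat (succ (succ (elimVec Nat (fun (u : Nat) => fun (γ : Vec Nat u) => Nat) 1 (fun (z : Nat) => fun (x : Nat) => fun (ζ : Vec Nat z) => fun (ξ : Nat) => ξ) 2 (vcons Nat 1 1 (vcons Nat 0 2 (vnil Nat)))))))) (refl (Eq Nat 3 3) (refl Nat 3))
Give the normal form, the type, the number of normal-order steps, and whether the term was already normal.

resulting normal form:
  refl (Eq (Eq Nat 3 3) (refl Nat 3) (refl Nat 3)) (refl (Eq Nat 3 3) (refl Nat 3))
inferred type:
  Eq (Eq (Eq Nat 3 3) (refl Nat 3) (refl Nat 3)) (refl (Eq Nat 3 3) (refl Nat 3)) (refl (Eq Nat 3 3) (refl Nat 3))
normal-order step count: 11
started in normal form: no
first contracted redex: an elimVec iota-redex


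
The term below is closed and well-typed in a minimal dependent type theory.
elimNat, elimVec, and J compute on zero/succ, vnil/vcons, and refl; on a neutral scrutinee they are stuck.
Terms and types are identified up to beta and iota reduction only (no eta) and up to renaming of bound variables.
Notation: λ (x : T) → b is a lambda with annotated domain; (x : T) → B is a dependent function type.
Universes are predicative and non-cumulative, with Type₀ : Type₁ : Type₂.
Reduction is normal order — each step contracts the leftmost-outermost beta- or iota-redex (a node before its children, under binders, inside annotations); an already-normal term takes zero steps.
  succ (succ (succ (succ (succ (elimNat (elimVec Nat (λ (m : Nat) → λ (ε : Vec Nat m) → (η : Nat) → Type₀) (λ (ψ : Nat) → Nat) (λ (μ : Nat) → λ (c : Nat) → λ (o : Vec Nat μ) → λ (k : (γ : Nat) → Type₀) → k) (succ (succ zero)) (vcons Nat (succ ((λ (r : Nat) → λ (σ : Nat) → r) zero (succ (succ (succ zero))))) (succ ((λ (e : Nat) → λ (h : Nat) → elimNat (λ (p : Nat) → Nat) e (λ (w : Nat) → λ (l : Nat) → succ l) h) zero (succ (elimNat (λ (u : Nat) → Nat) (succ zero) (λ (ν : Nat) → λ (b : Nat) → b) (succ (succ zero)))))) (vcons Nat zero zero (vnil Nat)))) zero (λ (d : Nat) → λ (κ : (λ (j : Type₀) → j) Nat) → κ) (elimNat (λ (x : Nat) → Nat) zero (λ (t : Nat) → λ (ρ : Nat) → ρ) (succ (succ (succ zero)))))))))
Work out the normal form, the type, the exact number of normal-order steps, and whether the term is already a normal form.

reduced normal form:
  succ (succ (succ (succ (succ zero))))
the term's type:
  Nat
steps to reach normal form (normal order): 23
already normal: no
first redex: an elimVec iota-redex
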